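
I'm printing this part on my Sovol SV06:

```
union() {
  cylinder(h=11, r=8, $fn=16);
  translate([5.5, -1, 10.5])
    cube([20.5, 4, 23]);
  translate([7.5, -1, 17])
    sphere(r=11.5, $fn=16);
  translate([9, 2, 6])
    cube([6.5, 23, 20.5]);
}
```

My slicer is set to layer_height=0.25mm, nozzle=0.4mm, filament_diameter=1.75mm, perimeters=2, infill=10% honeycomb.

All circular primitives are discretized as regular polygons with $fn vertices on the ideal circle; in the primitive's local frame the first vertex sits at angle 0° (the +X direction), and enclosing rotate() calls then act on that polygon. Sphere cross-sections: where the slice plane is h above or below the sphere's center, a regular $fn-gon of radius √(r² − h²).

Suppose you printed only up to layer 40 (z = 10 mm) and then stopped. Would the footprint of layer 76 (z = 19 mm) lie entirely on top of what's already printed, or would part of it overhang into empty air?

part overhangs

Compare the two slices. At z = 10: the cylinder: section is a regular 16-gon, circumradius r=8 (area = (16/2)·8.000²·sin(360°/16) = 195.93 mm²); the cube at (5.5, -1) is not intersected at this z (z outside [10.5, 33.5]); the r=11.5 sphere at (7.5, -1) contributes a regular 16-gon of circumradius √(11.5²−7²) = 9.124 (area = (16/2)·9.124²·sin(360°/16) = 254.87 mm²); the cube at (9, 2) is present — its section is the full 6.5×23 rectangle (area 149.50 mm²); Taking the union: the regions partially overlap — summed areas 600.30 mm² minus the doubly-counted overlap 128.26 mm² gives 472.04 mm² — area = 472.04 mm². At z = 19: the cylinder is absent (z outside [0, 11]); the 20.5×4 cube at (5.5, -1) contributes its full rectangle (area 82.00 mm²); the sphere at (7.5, -1): section is a regular 16-gon, circumradius = √(r²−h²) = √(11.5²−2²) = 11.325 (area = (16/2)·11.325²·sin(360°/16) = 392.63 mm²); the cube at (9, 2) is present — its section is the full 6.5×23 rectangle (area 149.50 mm²); Merging all regions: the regions partially overlap — summed areas 624.13 mm² minus the doubly-counted overlap 96.52 mm² gives 527.61 mm² — area = 527.61 mm². Checking containment: at z = 19 the cross-section extends beyond the z = 10 cross-section by about 112.54 mm².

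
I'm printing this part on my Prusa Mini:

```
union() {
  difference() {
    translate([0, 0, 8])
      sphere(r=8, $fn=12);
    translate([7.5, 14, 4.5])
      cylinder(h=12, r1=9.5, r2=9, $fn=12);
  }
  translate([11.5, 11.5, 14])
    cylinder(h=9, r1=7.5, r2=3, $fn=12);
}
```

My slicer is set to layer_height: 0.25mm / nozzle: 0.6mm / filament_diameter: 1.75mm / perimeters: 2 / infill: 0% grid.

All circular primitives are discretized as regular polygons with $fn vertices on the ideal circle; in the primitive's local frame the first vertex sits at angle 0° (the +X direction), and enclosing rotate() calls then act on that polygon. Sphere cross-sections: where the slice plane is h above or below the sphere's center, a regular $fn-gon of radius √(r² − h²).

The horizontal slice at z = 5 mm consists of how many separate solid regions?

At z = 5 mm: the r=8 sphere contributes a regular 12-gon of circumradius √(8²−3²) = 7.416; the cone at (7.5, 14) (r1=9.5→r2=9) has section circumradius 9.479 here — a regular 12-gon; Subtracting the remaining from the first: starting from the r=8 sphere, the cone at (7.5, 14) partially overlaps it — only the 1.91 mm² overlap (of its 269.56 mm²) is removed, clipping the outline — 1 connected region; the cone at (11.5, 11.5) is not intersected at this z (z outside [14, 23]); Combining (union): only that combined region is present, so the union is just that shape — 1 connected region. The result has 1 disconnected region.

1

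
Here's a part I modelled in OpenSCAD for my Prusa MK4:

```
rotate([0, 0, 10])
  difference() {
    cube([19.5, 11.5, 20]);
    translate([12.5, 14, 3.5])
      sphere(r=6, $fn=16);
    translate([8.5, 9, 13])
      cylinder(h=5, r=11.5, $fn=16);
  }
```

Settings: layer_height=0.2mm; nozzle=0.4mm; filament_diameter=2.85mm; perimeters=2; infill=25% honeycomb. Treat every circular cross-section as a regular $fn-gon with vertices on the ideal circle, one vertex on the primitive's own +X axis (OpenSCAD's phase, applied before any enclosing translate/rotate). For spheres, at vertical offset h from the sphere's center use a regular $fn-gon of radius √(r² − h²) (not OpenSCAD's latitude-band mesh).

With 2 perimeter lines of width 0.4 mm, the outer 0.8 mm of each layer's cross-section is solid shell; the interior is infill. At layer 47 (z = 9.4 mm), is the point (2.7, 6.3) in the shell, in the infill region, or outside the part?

infill

At z = 9.4 mm: the cube is present — its section is the full 19.5×11.5 rectangle; the r=6 sphere at (12.5, 14) slices to a regular 16-gon of circumradius 1.091 (√(r²−h²) with h=5.9 from center); the cylinder at (8.5, 9) is not intersected at this z (z outside [13, 18]); After the difference (first − rest): starting from the 19.5×11.5 cube, the r=6 sphere at (12.5, 14) misses the remaining region (no effect) — 1 connected region; (rotated 10° about Z; rotation is an isometry so areas/perimeters/island counts are preserved). Overall, the cross-section is a single solid region. Undo the 10° rotation: the query point maps to (3.753, 5.735) in the un-rotated model frame. The nearest boundary edge runs (0.00, 0.00)→(0.00, 11.50); distance from the point to it = 3.75 mm. The point is inside the cross-section and 3.75 mm from the nearest boundary — more than the 0.8 mm shell width (2 × 0.4), so it's in the infill interior.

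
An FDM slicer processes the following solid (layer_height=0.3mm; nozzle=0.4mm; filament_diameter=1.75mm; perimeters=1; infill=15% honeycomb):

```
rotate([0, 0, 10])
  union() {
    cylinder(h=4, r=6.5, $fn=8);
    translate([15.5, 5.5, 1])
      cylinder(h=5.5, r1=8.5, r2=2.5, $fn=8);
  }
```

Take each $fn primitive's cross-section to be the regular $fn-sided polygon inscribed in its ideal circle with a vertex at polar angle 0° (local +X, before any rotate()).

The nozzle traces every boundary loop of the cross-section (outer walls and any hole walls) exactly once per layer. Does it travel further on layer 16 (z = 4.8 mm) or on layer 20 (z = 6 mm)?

Layer 16 (z = 4.8): the cylinder does not reach this height (z outside [0, 4]); the cone at (15.5, 5.5): at t=0.691 of its height the radius interpolates to r₁+(r₂−r₁)t = 4.355, giving a regular 8-gon of that circumradius (perimeter = 2·8·4.355·sin(180°/8) = 26.66 mm); Combining (union): only the cone at (15.5, 5.5) is present, so the union is just that shape — boundary = 26.66 mm; (whole slice rotated 10° about Z — lengths, areas and connectivity unchanged). So its perimeter = 26.66 mm. Layer 20 (z = 6): the cylinder is absent (z outside [0, 4]); the cone at (15.5, 5.5) contributes a regular 8-gon of circumradius 3.045 (interpolated between r1=8.5 and r2=2.5 at t=0.909) (perimeter = 2·8·3.045·sin(180°/8) = 18.65 mm); Combining (union): only the cone at (15.5, 5.5) is present, so the union is just that shape — boundary = 18.65 mm; (rotated 10° about Z; rotation is an isometry so areas/perimeters/island counts are preserved). So its perimeter = 18.65 mm. Layer 16 is larger (26.66 vs 18.65 mm).

layer 16 (z = 4.8 mm)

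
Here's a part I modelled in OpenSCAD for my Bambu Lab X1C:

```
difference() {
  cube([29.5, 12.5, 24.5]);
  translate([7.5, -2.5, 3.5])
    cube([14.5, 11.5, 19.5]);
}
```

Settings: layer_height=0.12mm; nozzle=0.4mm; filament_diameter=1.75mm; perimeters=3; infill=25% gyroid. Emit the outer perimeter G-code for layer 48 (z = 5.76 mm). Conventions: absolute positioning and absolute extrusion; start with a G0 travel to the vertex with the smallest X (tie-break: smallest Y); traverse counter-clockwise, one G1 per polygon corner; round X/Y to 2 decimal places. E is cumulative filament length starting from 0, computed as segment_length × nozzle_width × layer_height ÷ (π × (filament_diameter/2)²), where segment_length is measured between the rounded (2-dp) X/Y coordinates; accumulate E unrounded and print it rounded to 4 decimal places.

At z = 5.76 mm: the cube is present — its section is the full 29.5×12.5 rectangle; the cube at (7.5, -2.5) (footprint 14.5×11.5) is included at this height; Subtracting the remaining from the first: starting from the 29.5×12.5 cube, the 14.5×11.5 cube at (7.5, -2.5) partially overlaps it — only the 130.50 mm² overlap (of its 166.75 mm²) is removed, clipping the outline — 1 connected region. The outline is a single polygon with 8 vertices. Extrusion per mm of travel: 0.4 × 0.12 / (π × 0.875²) = 0.019956. Accumulating E over each segment gives final E = 2.0355.

G0 X0.00 Y0.00 Z5.76
G1 X7.50 Y0.00 E0.1497
G1 X7.50 Y9.00 E0.3293
G1 X22.00 Y9.00 E0.6186
G1 X22.00 Y0.00 E0.7982
G1 X29.50 Y0.00 E0.9479
G1 X29.50 Y12.50 E1.1974
G1 X0.00 Y12.50 E1.7861
G1 X0.00 Y0.00 E2.0355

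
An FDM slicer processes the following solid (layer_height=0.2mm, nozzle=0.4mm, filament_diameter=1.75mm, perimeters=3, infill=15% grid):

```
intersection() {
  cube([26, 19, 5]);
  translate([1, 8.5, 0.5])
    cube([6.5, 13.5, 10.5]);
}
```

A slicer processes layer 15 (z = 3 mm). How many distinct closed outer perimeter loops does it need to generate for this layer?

1

At z = 3 mm: the cube (footprint 26×19) is included at this height; the 6.5×13.5 cube at (1, 8.5) contributes its full rectangle; Keeping only the common overlap: the 6.5×13.5 cube at (1, 8.5) partially overlaps the 26×19 cube; clipping to the common part keeps 68.25 mm² — 1 connected region. The result has 1 disconnected region.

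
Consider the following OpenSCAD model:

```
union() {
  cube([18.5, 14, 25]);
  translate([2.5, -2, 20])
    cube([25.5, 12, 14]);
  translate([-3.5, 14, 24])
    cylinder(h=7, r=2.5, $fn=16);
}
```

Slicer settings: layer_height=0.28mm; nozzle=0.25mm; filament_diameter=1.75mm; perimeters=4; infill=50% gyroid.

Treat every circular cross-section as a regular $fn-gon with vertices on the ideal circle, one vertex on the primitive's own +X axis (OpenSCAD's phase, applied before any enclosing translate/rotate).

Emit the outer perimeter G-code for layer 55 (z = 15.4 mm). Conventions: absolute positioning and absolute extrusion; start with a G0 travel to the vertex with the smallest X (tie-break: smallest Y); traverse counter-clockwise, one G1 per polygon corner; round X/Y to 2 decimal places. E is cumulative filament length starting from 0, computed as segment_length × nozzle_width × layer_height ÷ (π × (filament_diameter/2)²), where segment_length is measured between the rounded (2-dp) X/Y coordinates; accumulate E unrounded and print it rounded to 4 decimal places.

At z = 15.4 mm: the 18.5×14 cube contributes its full rectangle; the cube at (2.5, -2) does not reach this height (z outside [20, 34]); the cylinder at (-3.5, 14) does not reach this height (z outside [24, 31]); Merging all regions: only the 18.5×14 cube is present, so the union is just that shape — 1 connected region. The outline is a single polygon with 4 vertices. Extrusion per mm of travel: 0.25 × 0.28 / (π × 0.875²) = 0.029103. Accumulating E over each segment gives final E = 1.8917.

G0 X0.00 Y0.00 Z15.40
G1 X18.50 Y0.00 E0.5384
G1 X18.50 Y14.00 E0.9458
G1 X0.00 Y14.00 E1.4842
G1 X0.00 Y0.00 E1.8917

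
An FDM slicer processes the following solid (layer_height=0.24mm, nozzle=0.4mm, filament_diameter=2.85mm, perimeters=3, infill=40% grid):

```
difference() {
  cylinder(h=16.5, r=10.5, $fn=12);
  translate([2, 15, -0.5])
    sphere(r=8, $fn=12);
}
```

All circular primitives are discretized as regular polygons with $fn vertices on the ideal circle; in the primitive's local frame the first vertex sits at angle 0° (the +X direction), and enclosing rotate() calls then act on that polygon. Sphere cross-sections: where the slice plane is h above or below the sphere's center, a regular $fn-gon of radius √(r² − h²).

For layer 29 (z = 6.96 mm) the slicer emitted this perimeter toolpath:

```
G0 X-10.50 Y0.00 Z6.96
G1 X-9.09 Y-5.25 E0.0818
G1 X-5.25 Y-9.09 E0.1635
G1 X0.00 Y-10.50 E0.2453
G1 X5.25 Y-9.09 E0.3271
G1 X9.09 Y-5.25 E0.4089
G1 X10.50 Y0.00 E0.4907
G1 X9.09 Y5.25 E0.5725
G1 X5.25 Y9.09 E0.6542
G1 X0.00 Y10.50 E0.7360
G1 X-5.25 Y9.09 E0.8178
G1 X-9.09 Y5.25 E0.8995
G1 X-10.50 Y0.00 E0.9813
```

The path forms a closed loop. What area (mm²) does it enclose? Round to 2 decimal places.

Apply the shoelace formula to the sequence of (X, Y) vertices; enclosed area = 330.63 mm².

330.63 mm²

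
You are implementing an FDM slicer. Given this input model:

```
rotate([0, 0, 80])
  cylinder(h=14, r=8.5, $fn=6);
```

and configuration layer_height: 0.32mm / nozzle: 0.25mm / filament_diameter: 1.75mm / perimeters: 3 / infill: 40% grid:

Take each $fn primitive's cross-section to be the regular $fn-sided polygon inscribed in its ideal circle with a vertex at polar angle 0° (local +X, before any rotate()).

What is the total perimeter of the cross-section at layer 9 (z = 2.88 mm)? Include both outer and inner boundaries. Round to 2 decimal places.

51.00 mm

At z = 2.88 mm: the cylinder: section is a regular 6-gon, circumradius r=8.5 (perimeter = 2·6·8.500·sin(180°/6) = 51.00 mm); (rotated 80° about Z; rotation is an isometry so areas/perimeters/island counts are preserved). Overall, the cross-section is a single solid region. Total boundary length (outer) = 51.00 mm.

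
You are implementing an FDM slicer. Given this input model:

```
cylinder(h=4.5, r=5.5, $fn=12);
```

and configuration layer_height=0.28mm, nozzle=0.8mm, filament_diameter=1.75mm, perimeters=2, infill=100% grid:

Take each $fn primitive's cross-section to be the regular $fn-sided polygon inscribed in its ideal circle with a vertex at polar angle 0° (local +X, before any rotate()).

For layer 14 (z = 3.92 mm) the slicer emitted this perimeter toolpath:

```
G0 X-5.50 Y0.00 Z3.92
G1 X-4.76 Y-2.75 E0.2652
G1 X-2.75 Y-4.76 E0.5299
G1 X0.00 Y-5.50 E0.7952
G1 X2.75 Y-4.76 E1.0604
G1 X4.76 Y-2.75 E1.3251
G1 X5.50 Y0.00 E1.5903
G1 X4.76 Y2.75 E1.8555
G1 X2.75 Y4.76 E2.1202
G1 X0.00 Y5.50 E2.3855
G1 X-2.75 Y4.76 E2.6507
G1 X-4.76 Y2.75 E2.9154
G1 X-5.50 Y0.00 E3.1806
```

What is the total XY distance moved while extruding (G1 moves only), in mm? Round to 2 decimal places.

34.15 mm

Sum the Euclidean lengths of each G1 segment: total = 34.15 mm.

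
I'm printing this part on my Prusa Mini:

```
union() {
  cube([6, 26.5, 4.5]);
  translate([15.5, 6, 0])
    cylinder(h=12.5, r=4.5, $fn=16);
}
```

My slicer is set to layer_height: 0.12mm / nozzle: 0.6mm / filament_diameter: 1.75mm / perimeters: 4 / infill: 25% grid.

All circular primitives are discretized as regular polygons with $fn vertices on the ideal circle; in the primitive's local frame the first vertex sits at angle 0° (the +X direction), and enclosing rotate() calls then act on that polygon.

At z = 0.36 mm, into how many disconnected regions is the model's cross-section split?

2

At z = 0.36 mm: the cube is present — its section is the full 6×26.5 rectangle; the r=4.5 cylinder at (15.5, 6) gives a regular 16-gon of circumradius 4.5 (constant along its height); Combining (union): the 2 present regions are separate (no shared area or edge), so areas and boundary lengths simply add and each stays a separate island — 2 connected regions. The result has 2 disconnected regions.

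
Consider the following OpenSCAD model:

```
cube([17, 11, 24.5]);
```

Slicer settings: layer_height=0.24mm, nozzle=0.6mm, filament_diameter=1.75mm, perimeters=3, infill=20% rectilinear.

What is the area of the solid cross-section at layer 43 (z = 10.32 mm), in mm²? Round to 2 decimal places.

At z = 10.32 mm: the cube is present — its section is the full 17×11 rectangle (area 187.00 mm²). Overall, the cross-section is a single solid region. Net area = 187.00 mm².

187.00 mm²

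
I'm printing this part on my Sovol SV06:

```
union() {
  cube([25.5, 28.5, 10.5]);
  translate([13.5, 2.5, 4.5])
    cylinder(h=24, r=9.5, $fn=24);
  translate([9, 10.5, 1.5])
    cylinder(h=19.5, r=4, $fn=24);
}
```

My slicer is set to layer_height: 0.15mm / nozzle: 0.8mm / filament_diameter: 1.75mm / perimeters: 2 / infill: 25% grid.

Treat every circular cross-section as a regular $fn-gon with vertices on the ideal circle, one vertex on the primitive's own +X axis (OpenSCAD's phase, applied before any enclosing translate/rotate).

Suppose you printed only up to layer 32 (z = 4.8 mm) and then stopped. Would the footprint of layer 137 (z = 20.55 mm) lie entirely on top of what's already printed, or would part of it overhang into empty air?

Compare the two slices. At z = 4.8: the 25.5×28.5 cube contributes its full rectangle (area 726.75 mm²); the cylinder at (13.5, 2.5): section is a regular 24-gon, circumradius r=9.5 (area = (24/2)·9.500²·sin(360°/24) = 280.30 mm²); the r=4 cylinder at (9, 10.5) contributes a regular 24-gon of circumradius 4 (area = (24/2)·4.000²·sin(360°/24) = 49.69 mm²); Merging all regions: the regions partially overlap — summed areas 1056.74 mm² minus the doubly-counted overlap 236.52 mm² gives 820.22 mm² — area = 820.22 mm². At z = 20.55: the cube is not intersected at this z (z outside [0, 10.5]); the cylinder at (13.5, 2.5): section is a regular 24-gon, circumradius r=9.5 (area = (24/2)·9.500²·sin(360°/24) = 280.30 mm²); the r=4 cylinder at (9, 10.5) contributes a regular 24-gon of circumradius 4 (area = (24/2)·4.000²·sin(360°/24) = 49.69 mm²); Taking the union: the regions partially overlap — summed areas 329.99 mm² minus the doubly-counted overlap 24.69 mm² gives 305.30 mm² — area = 305.30 mm². Checking containment: the cross-section at z = 20.55 is a subset of the cross-section at z = 4.8.

entirely on top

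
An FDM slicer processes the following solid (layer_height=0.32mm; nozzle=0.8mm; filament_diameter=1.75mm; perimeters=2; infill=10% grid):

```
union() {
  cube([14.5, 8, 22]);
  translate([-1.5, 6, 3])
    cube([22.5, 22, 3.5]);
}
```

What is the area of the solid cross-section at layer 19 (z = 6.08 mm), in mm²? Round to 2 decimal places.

582.00 mm²

At z = 6.08 mm: the cube (footprint 14.5×8) is included at this height (area 116.00 mm²); the cube at (-1.5, 6) is present — its section is the full 22.5×22 rectangle (area 495.00 mm²); Combining (union): the regions partially overlap — summed areas 611.00 mm² minus the doubly-counted overlap 29.00 mm² gives 582.00 mm² — area = 582.00 mm². Overall, the cross-section is a single solid region. Net area = 582.00 mm².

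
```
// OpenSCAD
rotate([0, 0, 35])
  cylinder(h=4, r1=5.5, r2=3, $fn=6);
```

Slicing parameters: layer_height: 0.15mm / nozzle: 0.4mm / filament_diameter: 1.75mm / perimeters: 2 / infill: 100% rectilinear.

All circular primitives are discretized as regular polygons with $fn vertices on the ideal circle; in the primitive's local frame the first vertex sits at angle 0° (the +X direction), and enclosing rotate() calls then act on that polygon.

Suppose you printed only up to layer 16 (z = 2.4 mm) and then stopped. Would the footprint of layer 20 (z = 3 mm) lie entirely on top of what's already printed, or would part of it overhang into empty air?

Compare the two slices. At z = 2.4: the cone contributes a regular 6-gon of circumradius 4.000 (interpolated between r1=5.5 and r2=3 at t=0.600) (area = (6/2)·4.000²·sin(360°/6) = 41.57 mm²); (rotated 35° about Z; rotation is an isometry so areas/perimeters/island counts are preserved). At z = 3: the cone: at t=0.750 of its height the radius interpolates to r₁+(r₂−r₁)t = 3.625, giving a regular 6-gon of that circumradius (area = (6/2)·3.625²·sin(360°/6) = 34.14 mm²); (rotated 35° about Z; rotation is an isometry so areas/perimeters/island counts are preserved). Checking containment: the cross-section at z = 3 is a subset of the cross-section at z = 2.4.

entirely on top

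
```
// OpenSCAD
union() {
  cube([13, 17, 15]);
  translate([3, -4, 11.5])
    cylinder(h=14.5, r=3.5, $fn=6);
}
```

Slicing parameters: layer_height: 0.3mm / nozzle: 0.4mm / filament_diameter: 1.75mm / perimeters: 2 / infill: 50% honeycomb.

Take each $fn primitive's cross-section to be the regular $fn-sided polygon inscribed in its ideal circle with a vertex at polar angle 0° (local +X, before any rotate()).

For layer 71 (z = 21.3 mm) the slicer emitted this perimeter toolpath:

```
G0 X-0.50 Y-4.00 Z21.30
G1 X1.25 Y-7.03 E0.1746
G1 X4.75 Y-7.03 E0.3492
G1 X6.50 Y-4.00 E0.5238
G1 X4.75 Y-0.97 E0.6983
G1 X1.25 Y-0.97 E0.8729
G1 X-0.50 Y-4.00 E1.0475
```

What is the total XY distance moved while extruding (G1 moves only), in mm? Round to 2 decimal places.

Sum the Euclidean lengths of each G1 segment: total = 21.00 mm.

21.00 mm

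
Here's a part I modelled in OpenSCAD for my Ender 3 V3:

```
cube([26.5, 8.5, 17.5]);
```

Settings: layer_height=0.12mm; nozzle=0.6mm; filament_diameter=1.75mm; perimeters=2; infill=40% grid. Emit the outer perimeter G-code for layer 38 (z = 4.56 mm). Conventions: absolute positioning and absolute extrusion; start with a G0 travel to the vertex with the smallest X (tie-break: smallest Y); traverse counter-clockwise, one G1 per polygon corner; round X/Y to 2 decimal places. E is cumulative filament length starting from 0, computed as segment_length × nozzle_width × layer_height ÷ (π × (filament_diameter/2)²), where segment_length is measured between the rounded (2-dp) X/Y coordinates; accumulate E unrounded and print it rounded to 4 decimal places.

At z = 4.56 mm: the cube (footprint 26.5×8.5) is included at this height. The outline is a single polygon with 4 vertices. Extrusion per mm of travel: 0.6 × 0.12 / (π × 0.875²) = 0.029934. Accumulating E over each segment gives final E = 2.0954.

G0 X0.00 Y0.00 Z4.56
G1 X26.50 Y0.00 E0.7933
G1 X26.50 Y8.50 E1.0477
G1 X0.00 Y8.50 E1.8409
G1 X0.00 Y0.00 E2.0954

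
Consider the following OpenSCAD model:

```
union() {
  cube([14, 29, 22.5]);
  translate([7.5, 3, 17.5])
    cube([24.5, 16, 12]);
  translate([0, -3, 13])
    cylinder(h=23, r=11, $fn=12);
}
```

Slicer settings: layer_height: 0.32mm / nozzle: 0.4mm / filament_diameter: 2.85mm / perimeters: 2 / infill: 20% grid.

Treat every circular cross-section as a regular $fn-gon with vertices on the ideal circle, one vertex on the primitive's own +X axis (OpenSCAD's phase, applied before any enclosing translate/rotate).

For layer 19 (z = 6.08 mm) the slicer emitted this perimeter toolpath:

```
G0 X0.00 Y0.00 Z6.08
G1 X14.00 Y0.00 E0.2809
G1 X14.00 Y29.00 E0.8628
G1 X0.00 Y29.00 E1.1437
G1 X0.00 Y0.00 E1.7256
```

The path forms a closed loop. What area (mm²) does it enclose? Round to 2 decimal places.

406.00 mm²

Apply the shoelace formula to the sequence of (X, Y) vertices; enclosed area = 406.00 mm².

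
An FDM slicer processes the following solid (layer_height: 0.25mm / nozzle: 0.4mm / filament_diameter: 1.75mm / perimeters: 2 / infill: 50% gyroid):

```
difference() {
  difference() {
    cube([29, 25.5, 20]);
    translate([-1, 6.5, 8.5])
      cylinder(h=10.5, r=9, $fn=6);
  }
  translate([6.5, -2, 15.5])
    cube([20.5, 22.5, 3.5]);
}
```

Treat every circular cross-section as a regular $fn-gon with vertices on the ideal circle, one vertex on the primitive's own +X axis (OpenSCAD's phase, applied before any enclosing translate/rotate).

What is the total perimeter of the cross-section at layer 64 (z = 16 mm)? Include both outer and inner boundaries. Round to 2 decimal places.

At z = 16 mm: the cube (footprint 29×25.5) is included at this height (perimeter 109.00 mm); the r=9 cylinder at (-1, 6.5) gives a regular 6-gon of circumradius 9 (constant along its height) (perimeter = 2·6·9.000·sin(180°/6) = 54.00 mm); Taking the first minus the rest: starting from the 29×25.5 cube, the r=9 cylinder at (-1, 6.5) partially overlaps it — only the 84.62 mm² overlap (of its 210.44 mm²) is removed, clipping the outline — boundary = 110.46 mm; the 20.5×22.5 cube at (6.5, -2) contributes its full rectangle (perimeter 86.00 mm); After the difference (first − rest): starting from that combined region, the 20.5×22.5 cube at (6.5, -2) partially overlaps it — only the 416.35 mm² overlap (of its 461.25 mm²) is removed, clipping the outline — boundary = 140.27 mm. Overall, the cross-section has 2 separate islands. Total boundary length (outer) = 140.27 mm.

140.27 mm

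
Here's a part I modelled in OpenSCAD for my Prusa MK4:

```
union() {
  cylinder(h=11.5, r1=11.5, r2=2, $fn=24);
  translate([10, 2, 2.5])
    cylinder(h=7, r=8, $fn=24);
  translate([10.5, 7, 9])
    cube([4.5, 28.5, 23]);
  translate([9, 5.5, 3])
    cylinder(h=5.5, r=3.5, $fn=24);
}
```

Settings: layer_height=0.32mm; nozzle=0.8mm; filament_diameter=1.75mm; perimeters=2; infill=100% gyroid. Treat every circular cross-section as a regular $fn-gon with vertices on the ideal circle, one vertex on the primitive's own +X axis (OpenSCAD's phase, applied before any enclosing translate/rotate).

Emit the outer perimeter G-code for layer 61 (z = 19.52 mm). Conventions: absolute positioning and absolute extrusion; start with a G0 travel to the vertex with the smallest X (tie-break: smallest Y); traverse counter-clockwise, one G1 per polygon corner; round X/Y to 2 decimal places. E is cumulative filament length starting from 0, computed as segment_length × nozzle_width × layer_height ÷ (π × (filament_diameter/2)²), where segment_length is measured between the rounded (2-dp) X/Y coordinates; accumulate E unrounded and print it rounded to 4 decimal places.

G0 X10.50 Y7.00 Z19.52
G1 X15.00 Y7.00 E0.4789
G1 X15.00 Y35.50 E3.5123
G1 X10.50 Y35.50 E3.9912
G1 X10.50 Y7.00 E7.0245

At z = 19.52 mm: the cone does not reach this height (z outside [0, 11.5]); the cylinder at (10, 2) is absent (z outside [2.5, 9.5]); the 4.5×28.5 cube at (10.5, 7) contributes its full rectangle; the cylinder at (9, 5.5) does not reach this height (z outside [3, 8.5]); Taking the union: only the 4.5×28.5 cube at (10.5, 7) is present, so the union is just that shape — 1 connected region. The outline is a single polygon with 4 vertices. Extrusion per mm of travel: 0.8 × 0.32 / (π × 0.875²) = 0.106432. Accumulating E over each segment gives final E = 7.0245.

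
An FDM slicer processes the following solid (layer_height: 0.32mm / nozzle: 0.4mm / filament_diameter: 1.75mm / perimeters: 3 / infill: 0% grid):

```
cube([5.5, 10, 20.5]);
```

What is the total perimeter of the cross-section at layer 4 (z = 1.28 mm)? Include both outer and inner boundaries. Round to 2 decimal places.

31.00 mm

At z = 1.28 mm: the 5.5×10 cube contributes its full rectangle (perimeter 31.00 mm). Overall, the cross-section is a single solid region. Total boundary length (outer) = 31.00 mm.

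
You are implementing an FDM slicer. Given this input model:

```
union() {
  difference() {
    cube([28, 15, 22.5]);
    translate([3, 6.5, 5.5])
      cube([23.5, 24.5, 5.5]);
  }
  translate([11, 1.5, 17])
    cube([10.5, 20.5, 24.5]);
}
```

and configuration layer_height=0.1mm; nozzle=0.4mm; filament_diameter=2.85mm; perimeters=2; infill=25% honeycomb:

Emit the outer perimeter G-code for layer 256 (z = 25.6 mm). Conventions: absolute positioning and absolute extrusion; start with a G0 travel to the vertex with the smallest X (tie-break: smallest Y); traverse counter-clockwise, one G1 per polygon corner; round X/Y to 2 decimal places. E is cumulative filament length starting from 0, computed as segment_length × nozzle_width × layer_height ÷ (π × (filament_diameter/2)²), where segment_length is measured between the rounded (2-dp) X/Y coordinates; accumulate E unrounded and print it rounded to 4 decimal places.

At z = 25.6 mm: the cube is absent (z outside [0, 22.5]); the cube at (3, 6.5) does not reach this height (z outside [5.5, 11]); After the difference (first − rest): the first operand is absent here, so nothing remains; the cube at (11, 1.5) is present — its section is the full 10.5×20.5 rectangle; Combining (union): only the 10.5×20.5 cube at (11, 1.5) is present, so the union is just that shape — 1 connected region. The outline is a single polygon with 4 vertices. Extrusion per mm of travel: 0.4 × 0.1 / (π × 1.425²) = 0.006270. Accumulating E over each segment gives final E = 0.3888.

G0 X11.00 Y1.50 Z25.60
G1 X21.50 Y1.50 E0.0658
G1 X21.50 Y22.00 E0.1944
G1 X11.00 Y22.00 E0.2602
G1 X11.00 Y1.50 E0.3888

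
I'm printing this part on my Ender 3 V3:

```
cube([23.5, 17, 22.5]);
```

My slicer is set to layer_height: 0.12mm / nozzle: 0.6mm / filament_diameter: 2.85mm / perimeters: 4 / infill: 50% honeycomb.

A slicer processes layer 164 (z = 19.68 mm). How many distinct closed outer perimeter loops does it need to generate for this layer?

At z = 19.68 mm: the cube (footprint 23.5×17) is included at this height. The result has 1 disconnected region.

1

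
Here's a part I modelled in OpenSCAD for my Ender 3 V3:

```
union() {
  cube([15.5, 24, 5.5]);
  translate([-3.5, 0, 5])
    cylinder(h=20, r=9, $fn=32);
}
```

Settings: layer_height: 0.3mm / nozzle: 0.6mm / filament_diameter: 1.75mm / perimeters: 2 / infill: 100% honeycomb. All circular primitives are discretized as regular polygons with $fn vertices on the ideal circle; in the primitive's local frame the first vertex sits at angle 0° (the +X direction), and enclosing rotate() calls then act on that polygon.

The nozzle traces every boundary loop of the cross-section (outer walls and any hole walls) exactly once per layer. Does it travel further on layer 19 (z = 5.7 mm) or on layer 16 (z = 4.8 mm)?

Layer 19 (z = 5.7): the cube is not intersected at this z (z outside [0, 5.5]); the r=9 cylinder at (-3.5, 0) contributes a regular 32-gon of circumradius 9 (perimeter = 2·32·9.000·sin(180°/32) = 56.46 mm); Combining (union): only the r=9 cylinder at (-3.5, 0) is present, so the union is just that shape — boundary = 56.46 mm. So its perimeter = 56.46 mm. Layer 16 (z = 4.8): the cube is present — its section is the full 15.5×24 rectangle (perimeter 79.00 mm); the cylinder at (-3.5, 0) is not intersected at this z (z outside [5, 25]); Taking the union: only the 15.5×24 cube is present, so the union is just that shape — boundary = 79.00 mm. So its perimeter = 79.00 mm. Layer 16 is larger (79.00 vs 56.46 mm).

layer 16 (z = 4.8 mm)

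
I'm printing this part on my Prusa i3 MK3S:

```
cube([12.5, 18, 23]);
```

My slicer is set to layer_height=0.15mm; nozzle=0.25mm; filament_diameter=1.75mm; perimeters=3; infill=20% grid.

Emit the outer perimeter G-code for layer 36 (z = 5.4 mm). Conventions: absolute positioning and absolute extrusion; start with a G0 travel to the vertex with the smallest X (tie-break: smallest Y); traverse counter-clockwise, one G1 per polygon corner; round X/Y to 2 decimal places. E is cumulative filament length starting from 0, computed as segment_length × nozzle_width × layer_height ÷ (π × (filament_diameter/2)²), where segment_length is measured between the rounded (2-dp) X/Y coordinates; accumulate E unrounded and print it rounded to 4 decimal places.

At z = 5.4 mm: the 12.5×18 cube contributes its full rectangle. The outline is a single polygon with 4 vertices. Extrusion per mm of travel: 0.25 × 0.15 / (π × 0.875²) = 0.015591. Accumulating E over each segment gives final E = 0.9510.

G0 X0.00 Y0.00 Z5.40
G1 X12.50 Y0.00 E0.1949
G1 X12.50 Y18.00 E0.4755
G1 X0.00 Y18.00 E0.6704
G1 X0.00 Y0.00 E0.9510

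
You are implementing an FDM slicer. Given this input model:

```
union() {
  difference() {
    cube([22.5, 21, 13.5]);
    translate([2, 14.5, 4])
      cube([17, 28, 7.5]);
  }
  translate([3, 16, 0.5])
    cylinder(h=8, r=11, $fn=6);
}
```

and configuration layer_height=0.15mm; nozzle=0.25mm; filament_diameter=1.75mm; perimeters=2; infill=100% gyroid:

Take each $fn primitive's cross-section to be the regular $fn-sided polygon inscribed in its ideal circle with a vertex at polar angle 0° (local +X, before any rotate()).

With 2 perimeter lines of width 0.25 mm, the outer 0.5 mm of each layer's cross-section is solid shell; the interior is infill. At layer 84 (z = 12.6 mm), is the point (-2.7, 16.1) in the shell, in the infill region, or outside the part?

outside

At z = 12.6 mm: the 22.5×21 cube contributes its full rectangle; the cube at (2, 14.5) is absent (z outside [4, 11.5]); After the difference (first − rest): none of the subtracted shapes is present at this height, so the 22.5×21 cube is unchanged — 1 connected region; the cylinder at (3, 16) is not intersected at this z (z outside [0.5, 8.5]); Merging all regions: only the result so far is present, so the union is just that shape — 1 connected region. Overall, the cross-section is a single solid region. The nearest boundary edge runs (0.00, 21.00)→(0.00, 0.00); distance from the point to it = 2.70 mm. The point is not inside any of the regions above, so it lies outside the cross-section (2.70 mm from the nearest boundary).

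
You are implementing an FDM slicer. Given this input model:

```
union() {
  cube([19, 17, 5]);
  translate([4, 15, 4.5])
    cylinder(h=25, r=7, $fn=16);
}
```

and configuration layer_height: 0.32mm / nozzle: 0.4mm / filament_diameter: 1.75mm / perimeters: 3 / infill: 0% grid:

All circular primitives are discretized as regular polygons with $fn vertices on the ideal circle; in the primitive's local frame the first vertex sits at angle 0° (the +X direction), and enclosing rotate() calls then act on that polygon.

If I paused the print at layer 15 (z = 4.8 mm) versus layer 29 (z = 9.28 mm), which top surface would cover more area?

Layer 15 (z = 4.8): the cube is present — its section is the full 19×17 rectangle (area 323.00 mm²); the cylinder at (4, 15): section is a regular 16-gon, circumradius r=7 (area = (16/2)·7.000²·sin(360°/16) = 150.01 mm²); Merging all regions: the regions partially overlap — summed areas 473.01 mm² minus the doubly-counted overlap 85.10 mm² gives 387.91 mm² — area = 387.91 mm². So its area = 387.91 mm². Layer 29 (z = 9.28): the cube is absent (z outside [0, 5]); the cylinder at (4, 15): section is a regular 16-gon, circumradius r=7 (area = (16/2)·7.000²·sin(360°/16) = 150.01 mm²); Merging all regions: only the r=7 cylinder at (4, 15) is present, so the union is just that shape — area = 150.01 mm². So its area = 150.01 mm². Layer 15 is larger (387.91 vs 150.01 mm²).

layer 15 (z = 4.8 mm)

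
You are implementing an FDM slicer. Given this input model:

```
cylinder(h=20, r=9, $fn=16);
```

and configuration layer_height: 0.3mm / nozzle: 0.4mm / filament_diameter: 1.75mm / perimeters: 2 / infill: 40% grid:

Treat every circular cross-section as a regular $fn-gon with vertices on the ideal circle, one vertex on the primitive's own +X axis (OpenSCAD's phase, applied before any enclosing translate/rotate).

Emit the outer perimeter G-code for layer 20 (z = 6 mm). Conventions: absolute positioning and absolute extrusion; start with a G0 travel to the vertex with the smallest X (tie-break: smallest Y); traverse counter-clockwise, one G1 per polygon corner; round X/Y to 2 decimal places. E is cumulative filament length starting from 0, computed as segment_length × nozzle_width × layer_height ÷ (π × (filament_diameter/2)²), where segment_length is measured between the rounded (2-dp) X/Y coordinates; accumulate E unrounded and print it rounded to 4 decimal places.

G0 X-9.00 Y0.00 Z6.00
G1 X-8.31 Y-3.44 E0.1750
G1 X-6.36 Y-6.36 E0.3502
G1 X-3.44 Y-8.31 E0.5254
G1 X0.00 Y-9.00 E0.7004
G1 X3.44 Y-8.31 E0.8755
G1 X6.36 Y-6.36 E1.0507
G1 X8.31 Y-3.44 E1.2258
G1 X9.00 Y0.00 E1.4009
G1 X8.31 Y3.44 E1.5759
G1 X6.36 Y6.36 E1.7511
G1 X3.44 Y8.31 E1.9263
G1 X0.00 Y9.00 E2.1013
G1 X-3.44 Y8.31 E2.2763
G1 X-6.36 Y6.36 E2.4515
G1 X-8.31 Y3.44 E2.6267
G1 X-9.00 Y0.00 E2.8017

At z = 6 mm: the r=9 cylinder contributes a regular 16-gon of circumradius 9. The outline is a single polygon with 16 vertices. Extrusion per mm of travel: 0.4 × 0.3 / (π × 0.875²) = 0.049890. Accumulating E over each segment gives final E = 2.8017.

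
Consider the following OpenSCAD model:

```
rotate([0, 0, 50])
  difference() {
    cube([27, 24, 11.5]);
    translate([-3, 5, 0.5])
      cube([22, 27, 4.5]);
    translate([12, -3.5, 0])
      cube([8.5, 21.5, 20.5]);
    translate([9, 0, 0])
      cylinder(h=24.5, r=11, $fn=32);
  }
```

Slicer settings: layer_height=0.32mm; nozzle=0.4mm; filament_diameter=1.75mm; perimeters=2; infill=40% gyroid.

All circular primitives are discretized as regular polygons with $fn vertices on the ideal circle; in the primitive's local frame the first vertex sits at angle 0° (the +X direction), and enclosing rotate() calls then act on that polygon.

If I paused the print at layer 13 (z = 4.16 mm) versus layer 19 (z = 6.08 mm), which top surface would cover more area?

Layer 13 (z = 4.16): the 27×24 cube contributes its full rectangle (area 648.00 mm²); the cube at (-3, 5) is present — its section is the full 22×27 rectangle (area 594.00 mm²); the cube at (12, -3.5) (footprint 8.5×21.5) is included at this height (area 182.75 mm²); the r=11 cylinder at (9, 0) gives a regular 32-gon of circumradius 11 (constant along its height) (area = (32/2)·11.000²·sin(360°/32) = 377.69 mm²); After the difference (first − rest): starting from the 27×24 cube (648.00 mm²), the 22×27 cube at (-3, 5) partially overlaps it — only the 361.00 mm² overlap (of its 594.00 mm²) is removed, clipping the outline; the 8.5×21.5 cube at (12, -3.5) partially overlaps it — only the 62.00 mm² overlap (of its 182.75 mm²) is removed, clipping the outline; the r=11 cylinder at (9, 0) partially overlaps it — only the 60.00 mm² overlap (of its 377.69 mm²) is removed, clipping the outline — area = 165.00 mm²; (rotated 50° about Z; rotation is an isometry so areas/perimeters/island counts are preserved). So its area = 165.00 mm². Layer 19 (z = 6.08): the cube (footprint 27×24) is included at this height (area 648.00 mm²); the cube at (-3, 5) is absent (z outside [0.5, 5]); the 8.5×21.5 cube at (12, -3.5) contributes its full rectangle (area 182.75 mm²); the cylinder at (9, 0): section is a regular 32-gon, circumradius r=11 (area = (32/2)·11.000²·sin(360°/32) = 377.69 mm²); Taking the first minus the rest: starting from the 27×24 cube (648.00 mm²), the 8.5×21.5 cube at (12, -3.5) partially overlaps it — only the 153.00 mm² overlap (of its 182.75 mm²) is removed, clipping the outline; the r=11 cylinder at (9, 0) partially overlaps it — only the 118.54 mm² overlap (of its 377.69 mm²) is removed, clipping the outline — area = 376.46 mm²; (whole slice rotated 50° about Z — lengths, areas and connectivity unchanged). So its area = 376.46 mm². Layer 19 is larger (376.46 vs 165.00 mm²).

layer 19 (z = 6.08 mm)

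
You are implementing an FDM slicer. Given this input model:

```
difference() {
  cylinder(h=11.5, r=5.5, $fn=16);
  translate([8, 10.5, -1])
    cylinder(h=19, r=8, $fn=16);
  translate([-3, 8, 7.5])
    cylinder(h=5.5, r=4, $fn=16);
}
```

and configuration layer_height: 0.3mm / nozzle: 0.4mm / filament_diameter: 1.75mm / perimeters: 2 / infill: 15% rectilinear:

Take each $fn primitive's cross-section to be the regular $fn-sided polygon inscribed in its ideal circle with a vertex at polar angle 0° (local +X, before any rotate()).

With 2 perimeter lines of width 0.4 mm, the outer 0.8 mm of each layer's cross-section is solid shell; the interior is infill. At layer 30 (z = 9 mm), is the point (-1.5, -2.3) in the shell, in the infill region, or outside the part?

infill

At z = 9 mm: the cylinder: section is a regular 16-gon, circumradius r=5.5; the r=8 cylinder at (8, 10.5) gives a regular 16-gon of circumradius 8 (constant along its height); the r=4 cylinder at (-3, 8) gives a regular 16-gon of circumradius 4 (constant along its height); Subtracting the remaining from the first: starting from the r=5.5 cylinder, the r=8 cylinder at (8, 10.5) partially overlaps it — only the 0.13 mm² overlap (of its 195.93 mm²) is removed, clipping the outline; the r=4 cylinder at (-3, 8) partially overlaps it — only the 2.14 mm² overlap (of its 48.98 mm²) is removed, clipping the outline — 1 connected region. Overall, the cross-section is a single solid region. The nearest boundary edge runs (-2.10, -5.08)→(-3.89, -3.89); distance from the point to it = 2.65 mm. The point is inside the cross-section and 2.65 mm from the nearest boundary — more than the 0.8 mm shell width (2 × 0.4), so it's in the infill interior.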